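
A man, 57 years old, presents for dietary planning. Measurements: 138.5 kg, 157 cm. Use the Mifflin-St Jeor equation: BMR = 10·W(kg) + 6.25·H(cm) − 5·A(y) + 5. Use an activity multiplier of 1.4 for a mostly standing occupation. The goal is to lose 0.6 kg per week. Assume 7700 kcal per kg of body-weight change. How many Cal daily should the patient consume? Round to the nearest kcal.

Mifflin-St Jeor (male): BMR = 10(138.5) + 6.25(157) − 5(57) + 5 = 1385 + 981.25 − 285 + 5 = 2086.25 kcal/day.
TEE = 2086.25 × 1.4 = 2920.75 kcal/day.
Required daily deficit = 0.6 × 7700 ÷ 7 = 660 kcal/day.
Target intake = 2920.75 − 660 = 2260.75 kcal/day.

2261 Cal daily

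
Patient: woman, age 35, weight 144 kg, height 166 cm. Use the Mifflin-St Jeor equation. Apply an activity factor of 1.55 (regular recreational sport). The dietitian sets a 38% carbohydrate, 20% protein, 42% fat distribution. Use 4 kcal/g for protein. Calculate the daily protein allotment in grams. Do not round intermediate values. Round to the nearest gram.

166 g/day

Mifflin-St Jeor (female): BMR = 10(144) + 6.25(166) − 5(35) − 161 = 1440 + 1037.5 − 175 − 161 = 2141.5 kcal/day.
TEE = 2141.5 × 1.55 = 3319.325 kcal/day.
Protein energy = 20% × 3319.325 = 663.865 kcal.
Protein = 663.865 ÷ 4 kcal/g = 165.9663 g.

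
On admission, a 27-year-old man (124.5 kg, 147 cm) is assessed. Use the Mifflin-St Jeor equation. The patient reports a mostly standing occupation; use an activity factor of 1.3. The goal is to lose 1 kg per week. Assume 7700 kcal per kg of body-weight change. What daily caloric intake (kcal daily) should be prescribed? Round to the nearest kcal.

Mifflin-St Jeor (male): BMR = 10(124.5) + 6.25(147) − 5(27) + 5 = 1245 + 918.75 − 135 + 5 = 2033.75 kcal/day.
TEE = 2033.75 × 1.3 = 2643.875 kcal/day.
Required daily deficit = 1 × 7700 ÷ 7 = 1100 kcal/day.
Target intake = 2643.875 − 1100 = 1543.875 kcal/day.

1544 kcal daily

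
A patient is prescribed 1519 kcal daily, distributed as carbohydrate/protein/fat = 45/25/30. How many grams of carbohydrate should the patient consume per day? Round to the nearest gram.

Carbohydrate energy = 45% × 1519 = 683.55 kcal.
At 4 kcal/g: 683.55 ÷ 4 = 170.8875 g.

171 g/day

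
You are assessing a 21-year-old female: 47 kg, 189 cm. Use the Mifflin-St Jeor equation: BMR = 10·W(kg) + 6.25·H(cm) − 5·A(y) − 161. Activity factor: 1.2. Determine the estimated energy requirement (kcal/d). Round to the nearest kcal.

Mifflin-St Jeor (female): BMR = 10(47) + 6.25(189) − 5(21) − 161 = 470 + 1181.25 − 105 − 161 = 1385.25 kcal/day.
TEE = BMR × activity factor = 1385.25 × 1.2 = 1662.3 kcal/day.

1662 kcal/d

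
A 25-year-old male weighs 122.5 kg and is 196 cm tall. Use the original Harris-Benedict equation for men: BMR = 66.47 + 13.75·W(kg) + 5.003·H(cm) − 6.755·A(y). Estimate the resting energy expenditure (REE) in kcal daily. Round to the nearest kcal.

2563 kcal daily

Harris-Benedict: BMR = 66.47 + 13.75(122.5) + 5.003(196) − 6.755(25) = 2562.558 kcal/day.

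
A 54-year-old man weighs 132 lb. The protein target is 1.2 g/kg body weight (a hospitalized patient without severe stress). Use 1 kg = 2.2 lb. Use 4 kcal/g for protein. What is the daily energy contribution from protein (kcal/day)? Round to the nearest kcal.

Weight in kg = 132 ÷ 2.2 = 60 kg.
Protein = 1.2 g/kg × 60 kg = 72 g/day.
Protein energy = 72 g × 4 kcal/g = 288 kcal/day.

288 kcal/day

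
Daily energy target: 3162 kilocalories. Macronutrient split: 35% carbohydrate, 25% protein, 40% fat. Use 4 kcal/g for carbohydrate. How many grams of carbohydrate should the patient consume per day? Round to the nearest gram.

277 g/day

Carbohydrate energy = 35% × 3162 = 1106.7 kcal.
At 4 kcal/g: 1106.7 ÷ 4 = 276.675 g.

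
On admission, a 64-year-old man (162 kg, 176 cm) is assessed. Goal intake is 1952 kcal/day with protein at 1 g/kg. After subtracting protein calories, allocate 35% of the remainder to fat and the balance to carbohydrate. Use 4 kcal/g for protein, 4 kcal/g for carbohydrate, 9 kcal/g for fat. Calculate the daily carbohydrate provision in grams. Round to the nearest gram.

Protein = 1 × 162 = 162 g → 162 × 4 = 648 kcal.
Non-protein calories = 1952 − 648 = 1304 kcal.
Fat: 35% × 1304 = 456.4 kcal; carbohydrate: 847.6 kcal.
Carbohydrate: 847.6 kcal ÷ 4 kcal/g = 211.9 g.

212 g/day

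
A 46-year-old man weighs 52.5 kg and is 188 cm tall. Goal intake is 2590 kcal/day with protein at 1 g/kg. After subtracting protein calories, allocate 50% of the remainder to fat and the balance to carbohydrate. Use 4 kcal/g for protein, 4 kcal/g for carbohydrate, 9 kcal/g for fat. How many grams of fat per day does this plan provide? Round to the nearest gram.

Protein = 1 × 52.5 = 52.5 g → 52.5 × 4 = 210 kcal.
Non-protein calories = 2590 − 210 = 2380 kcal.
Fat: 50% × 2380 = 1190 kcal; carbohydrate: 1190 kcal.
Fat: 1190 kcal ÷ 9 kcal/g = 132.2222 g.

132 g/day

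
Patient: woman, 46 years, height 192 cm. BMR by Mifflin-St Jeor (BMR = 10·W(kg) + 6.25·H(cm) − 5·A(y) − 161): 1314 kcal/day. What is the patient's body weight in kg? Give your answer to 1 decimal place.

50.5 kg

1314 = 10·W + 6.25(192) − 5(46) − 161
10·W = 1314 − 809 = 505, so W = 50.5 kg.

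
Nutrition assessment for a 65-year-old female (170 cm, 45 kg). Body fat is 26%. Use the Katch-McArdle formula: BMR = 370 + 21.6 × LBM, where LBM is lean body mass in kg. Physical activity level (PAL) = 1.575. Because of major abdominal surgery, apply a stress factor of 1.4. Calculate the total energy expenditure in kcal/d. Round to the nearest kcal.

LBM = 45 × (1 − 0.26) = 33.3 kg. Katch-McArdle: BMR = 370 + 21.6 × 33.3 = 1089.28 kcal/day.
TEE = BMR × activity factor = 1089.28 × 1.575 = 1715.616 kcal/day.
Apply stress factor: 1715.616 × 1.4 = 2401.8624 kcal/day.

2402 kcal/d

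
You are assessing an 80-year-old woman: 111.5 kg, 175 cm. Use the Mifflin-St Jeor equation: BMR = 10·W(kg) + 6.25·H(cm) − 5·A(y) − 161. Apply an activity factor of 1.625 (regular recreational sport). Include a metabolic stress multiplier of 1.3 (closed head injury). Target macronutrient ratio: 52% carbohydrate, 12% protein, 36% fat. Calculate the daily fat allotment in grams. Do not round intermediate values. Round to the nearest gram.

Mifflin-St Jeor (female): BMR = 10(111.5) + 6.25(175) − 5(80) − 161 = 1115 + 1093.75 − 400 − 161 = 1647.75 kcal/day.
TEE = 1647.75 × 1.625 = 2677.5938 kcal/day.
With stress factor 1.3: 2677.5938 × 1.3 = 3480.8719 kcal/day.
Fat energy = 36% × 3480.8719 = 1253.1139 kcal.
Fat = 1253.1139 ÷ 9 kcal/g = 139.2349 g.

139 g/day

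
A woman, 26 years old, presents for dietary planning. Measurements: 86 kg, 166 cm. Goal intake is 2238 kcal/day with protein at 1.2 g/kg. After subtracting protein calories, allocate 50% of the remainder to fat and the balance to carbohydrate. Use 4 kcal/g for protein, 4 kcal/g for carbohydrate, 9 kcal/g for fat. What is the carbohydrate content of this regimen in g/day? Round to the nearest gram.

228 g/day

Protein = 1.2 × 86 = 103.2 g → 103.2 × 4 = 412.8 kcal.
Non-protein calories = 2238 − 412.8 = 1825.2 kcal.
Fat: 50% × 1825.2 = 912.6 kcal; carbohydrate: 912.6 kcal.
Carbohydrate: 912.6 kcal ÷ 4 kcal/g = 228.15 g.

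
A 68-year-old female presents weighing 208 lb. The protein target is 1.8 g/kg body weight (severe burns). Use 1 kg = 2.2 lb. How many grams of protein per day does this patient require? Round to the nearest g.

Weight in kg = 208 ÷ 2.2 = 94.5455 kg.
Protein = 1.8 g/kg × 94.5455 kg = 170.1818 g/day.

170 g/day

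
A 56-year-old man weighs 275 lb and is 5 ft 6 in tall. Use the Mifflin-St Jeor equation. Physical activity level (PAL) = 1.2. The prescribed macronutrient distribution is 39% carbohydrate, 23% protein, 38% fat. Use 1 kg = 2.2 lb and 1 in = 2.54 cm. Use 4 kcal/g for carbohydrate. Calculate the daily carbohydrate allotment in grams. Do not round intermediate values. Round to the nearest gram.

Convert to metric: weight = 275 ÷ 2.2 = 125 kg; height = (5×12 + 6) × 2.54 = 66 × 2.54 = 167.64 cm.
Mifflin-St Jeor (male): BMR = 10(125) + 6.25(167.64) − 5(56) + 5 = 1250 + 1047.75 − 280 + 5 = 2022.75 kcal/day.
TEE = 2022.75 × 1.2 = 2427.3 kcal/day.
Carbohydrate energy = 39% × 2427.3 = 946.647 kcal.
Carbohydrate = 946.647 ÷ 4 kcal/g = 236.6618 g.

237 g/day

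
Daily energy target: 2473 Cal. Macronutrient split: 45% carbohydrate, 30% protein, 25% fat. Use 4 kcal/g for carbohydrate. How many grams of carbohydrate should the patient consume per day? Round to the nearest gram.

278 g/day

Carbohydrate energy = 45% × 2473 = 1112.85 kcal.
At 4 kcal/g: 1112.85 ÷ 4 = 278.2125 g.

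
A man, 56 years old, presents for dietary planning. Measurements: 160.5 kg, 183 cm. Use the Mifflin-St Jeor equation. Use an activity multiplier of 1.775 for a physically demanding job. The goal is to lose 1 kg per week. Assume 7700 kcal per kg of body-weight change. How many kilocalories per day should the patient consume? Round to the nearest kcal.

3291 kilocalories per day

Mifflin-St Jeor (male): BMR = 10(160.5) + 6.25(183) − 5(56) + 5 = 1605 + 1143.75 − 280 + 5 = 2473.75 kcal/day.
TEE = 2473.75 × 1.775 = 4390.9063 kcal/day.
Required daily deficit = 1 × 7700 ÷ 7 = 1100 kcal/day.
Target intake = 4390.9063 − 1100 = 3290.9063 kcal/day.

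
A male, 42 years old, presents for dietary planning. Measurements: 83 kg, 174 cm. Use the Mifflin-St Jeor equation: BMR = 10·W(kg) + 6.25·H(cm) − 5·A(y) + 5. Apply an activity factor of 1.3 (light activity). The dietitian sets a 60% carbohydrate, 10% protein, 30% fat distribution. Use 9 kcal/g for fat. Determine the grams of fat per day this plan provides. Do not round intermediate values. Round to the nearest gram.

Mifflin-St Jeor (male): BMR = 10(83) + 6.25(174) − 5(42) + 5 = 830 + 1087.5 − 210 + 5 = 1712.5 kcal/day.
TEE = 1712.5 × 1.3 = 2226.25 kcal/day.
Fat energy = 30% × 2226.25 = 667.875 kcal.
Fat = 667.875 ÷ 9 kcal/g = 74.2083 g.

74 g/day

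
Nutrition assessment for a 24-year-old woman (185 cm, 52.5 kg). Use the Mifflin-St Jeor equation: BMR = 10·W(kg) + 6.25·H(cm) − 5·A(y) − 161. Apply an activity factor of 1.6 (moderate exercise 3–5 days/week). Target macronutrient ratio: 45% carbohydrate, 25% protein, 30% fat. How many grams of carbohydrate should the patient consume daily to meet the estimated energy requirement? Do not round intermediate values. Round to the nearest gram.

252 g/day

Mifflin-St Jeor (female): BMR = 10(52.5) + 6.25(185) − 5(24) − 161 = 525 + 1156.25 − 120 − 161 = 1400.25 kcal/day.
TEE = 1400.25 × 1.6 = 2240.4 kcal/day.
Carbohydrate energy = 45% × 2240.4 = 1008.18 kcal.
Carbohydrate = 1008.18 ÷ 4 kcal/g = 252.045 g.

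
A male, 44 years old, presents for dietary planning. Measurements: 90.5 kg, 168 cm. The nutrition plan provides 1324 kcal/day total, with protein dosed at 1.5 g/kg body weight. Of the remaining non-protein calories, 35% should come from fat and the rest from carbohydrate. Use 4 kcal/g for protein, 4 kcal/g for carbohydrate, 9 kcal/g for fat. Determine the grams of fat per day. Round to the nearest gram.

30 g/day

Protein = 1.5 × 90.5 = 135.75 g → 135.75 × 4 = 543 kcal.
Non-protein calories = 1324 − 543 = 781 kcal.
Fat: 35% × 781 = 273.35 kcal; carbohydrate: 507.65 kcal.
Fat: 273.35 kcal ÷ 9 kcal/g = 30.3722 g.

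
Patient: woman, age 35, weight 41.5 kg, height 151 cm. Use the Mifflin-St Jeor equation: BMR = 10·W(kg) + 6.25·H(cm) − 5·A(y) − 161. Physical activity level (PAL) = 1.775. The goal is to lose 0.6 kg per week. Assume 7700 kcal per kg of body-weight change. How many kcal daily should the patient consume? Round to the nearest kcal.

1155 kcal daily

Mifflin-St Jeor (female): BMR = 10(41.5) + 6.25(151) − 5(35) − 161 = 415 + 943.75 − 175 − 161 = 1022.75 kcal/day.
TEE = 1022.75 × 1.775 = 1815.3813 kcal/day.
Required daily deficit = 0.6 × 7700 ÷ 7 = 660 kcal/day.
Target intake = 1815.3813 − 660 = 1155.3813 kcal/day.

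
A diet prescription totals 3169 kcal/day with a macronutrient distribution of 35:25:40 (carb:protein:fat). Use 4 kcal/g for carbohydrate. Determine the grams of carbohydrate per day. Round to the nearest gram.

277 g/day

Carbohydrate energy = 35% × 3169 = 1109.15 kcal.
At 4 kcal/g: 1109.15 ÷ 4 = 277.2875 g.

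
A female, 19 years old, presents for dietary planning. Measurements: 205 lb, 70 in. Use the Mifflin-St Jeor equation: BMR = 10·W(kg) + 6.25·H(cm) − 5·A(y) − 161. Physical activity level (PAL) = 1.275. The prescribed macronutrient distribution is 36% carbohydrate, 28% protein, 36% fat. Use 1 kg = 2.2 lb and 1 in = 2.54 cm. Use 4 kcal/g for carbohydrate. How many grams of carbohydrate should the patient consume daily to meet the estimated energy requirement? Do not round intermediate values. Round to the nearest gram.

Convert to metric: weight = 205 ÷ 2.2 = 93.1818 kg; height = 70 × 2.54 = 177.8 cm.
Mifflin-St Jeor (female): BMR = 10(93.1818) + 6.25(177.8) − 5(19) − 161 = 931.8182 + 1111.25 − 95 − 161 = 1787.0682 kcal/day.
TEE = 1787.0682 × 1.275 = 2278.5119 kcal/day.
Carbohydrate energy = 36% × 2278.5119 = 820.2643 kcal.
Carbohydrate = 820.2643 ÷ 4 kcal/g = 205.0661 g.

205 g/day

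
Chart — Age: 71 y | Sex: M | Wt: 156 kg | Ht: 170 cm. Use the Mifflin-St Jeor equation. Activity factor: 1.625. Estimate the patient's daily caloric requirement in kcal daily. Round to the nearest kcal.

Mifflin-St Jeor (male): BMR = 10(156) + 6.25(170) − 5(71) + 5 = 1560 + 1062.5 − 355 + 5 = 2272.5 kcal/day.
TEE = BMR × activity factor = 2272.5 × 1.625 = 3692.8125 kcal/day.

3693 kcal daily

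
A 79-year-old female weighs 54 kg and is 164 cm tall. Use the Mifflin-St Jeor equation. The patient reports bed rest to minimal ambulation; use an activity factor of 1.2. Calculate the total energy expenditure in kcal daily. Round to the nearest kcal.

1211 kcal daily

Mifflin-St Jeor (female): BMR = 10(54) + 6.25(164) − 5(79) − 161 = 540 + 1025 − 395 − 161 = 1009 kcal/day.
TEE = BMR × activity factor = 1009 × 1.2 = 1210.8 kcal/day.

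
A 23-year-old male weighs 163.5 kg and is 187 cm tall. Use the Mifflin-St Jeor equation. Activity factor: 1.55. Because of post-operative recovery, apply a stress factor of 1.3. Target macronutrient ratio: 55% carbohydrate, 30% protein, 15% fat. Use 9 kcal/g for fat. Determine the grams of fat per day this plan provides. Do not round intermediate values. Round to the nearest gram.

Mifflin-St Jeor (male): BMR = 10(163.5) + 6.25(187) − 5(23) + 5 = 1635 + 1168.75 − 115 + 5 = 2693.75 kcal/day.
TEE = 2693.75 × 1.55 = 4175.3125 kcal/day.
With stress factor 1.3: 4175.3125 × 1.3 = 5427.9063 kcal/day.
Fat energy = 15% × 5427.9063 = 814.1859 kcal.
Fat = 814.1859 ÷ 9 kcal/g = 90.4651 g.

90 g/day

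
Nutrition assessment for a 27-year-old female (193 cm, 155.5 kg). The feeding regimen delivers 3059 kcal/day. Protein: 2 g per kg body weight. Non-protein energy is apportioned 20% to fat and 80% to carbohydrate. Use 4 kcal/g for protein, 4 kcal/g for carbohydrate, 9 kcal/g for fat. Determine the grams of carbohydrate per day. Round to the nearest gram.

363 g/day

Protein = 2 × 155.5 = 311 g → 311 × 4 = 1244 kcal.
Non-protein calories = 3059 − 1244 = 1815 kcal.
Fat: 20% × 1815 = 363 kcal; carbohydrate: 1452 kcal.
Carbohydrate: 1452 kcal ÷ 4 kcal/g = 363 g.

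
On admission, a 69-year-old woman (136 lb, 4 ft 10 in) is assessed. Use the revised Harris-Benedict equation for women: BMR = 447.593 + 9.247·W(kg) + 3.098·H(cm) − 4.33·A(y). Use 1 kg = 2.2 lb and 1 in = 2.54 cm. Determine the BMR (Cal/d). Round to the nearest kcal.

Convert to metric: weight = 136 ÷ 2.2 = 61.8182 kg; height = (4×12 + 10) × 2.54 = 58 × 2.54 = 147.32 cm.
Harris-Benedict: BMR = 447.593 + 9.247(61.8182) + 3.098(147.32) − 4.33(69) = 1176.8531 kcal/day.

1177 Cal/d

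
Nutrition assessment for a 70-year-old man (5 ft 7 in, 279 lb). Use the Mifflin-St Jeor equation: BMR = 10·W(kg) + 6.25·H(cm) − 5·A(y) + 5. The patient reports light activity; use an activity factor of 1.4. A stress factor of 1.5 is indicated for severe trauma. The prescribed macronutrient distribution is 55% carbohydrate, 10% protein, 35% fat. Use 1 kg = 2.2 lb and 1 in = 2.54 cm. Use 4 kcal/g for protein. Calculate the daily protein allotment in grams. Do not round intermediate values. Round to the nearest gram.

104 g/day

Convert to metric: weight = 279 ÷ 2.2 = 126.8182 kg; height = (5×12 + 7) × 2.54 = 67 × 2.54 = 170.18 cm.
Mifflin-St Jeor (male): BMR = 10(126.8182) + 6.25(170.18) − 5(70) + 5 = 1268.1818 + 1063.625 − 350 + 5 = 1986.8068 kcal/day.
TEE = 1986.8068 × 1.4 = 2781.5295 kcal/day.
With stress factor 1.5: 2781.5295 × 1.5 = 4172.2943 kcal/day.
Protein energy = 10% × 4172.2943 = 417.2294 kcal.
Protein = 417.2294 ÷ 4 kcal/g = 104.3074 g.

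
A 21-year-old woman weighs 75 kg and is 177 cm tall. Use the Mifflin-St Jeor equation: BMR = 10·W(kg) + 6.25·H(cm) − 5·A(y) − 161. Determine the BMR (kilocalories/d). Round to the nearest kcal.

1590 kilocalories/d

Mifflin-St Jeor (female): BMR = 10(75) + 6.25(177) − 5(21) − 161 = 750 + 1106.25 − 105 − 161 = 1590.25 kcal/day.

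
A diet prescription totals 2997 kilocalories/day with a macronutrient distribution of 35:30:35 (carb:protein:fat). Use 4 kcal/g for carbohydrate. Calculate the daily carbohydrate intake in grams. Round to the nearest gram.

Carbohydrate energy = 35% × 2997 = 1048.95 kcal.
At 4 kcal/g: 1048.95 ÷ 4 = 262.2375 g.

262 g/day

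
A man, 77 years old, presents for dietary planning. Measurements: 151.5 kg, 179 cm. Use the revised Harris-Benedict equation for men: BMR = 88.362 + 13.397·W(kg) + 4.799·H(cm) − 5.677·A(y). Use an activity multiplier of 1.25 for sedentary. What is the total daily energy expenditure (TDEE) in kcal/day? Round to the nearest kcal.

Harris-Benedict: BMR = 88.362 + 13.397(151.5) + 4.799(179) − 5.677(77) = 2539.8995 kcal/day.
TEE = BMR × activity factor = 2539.8995 × 1.25 = 3174.8744 kcal/day.

3175 kcal/day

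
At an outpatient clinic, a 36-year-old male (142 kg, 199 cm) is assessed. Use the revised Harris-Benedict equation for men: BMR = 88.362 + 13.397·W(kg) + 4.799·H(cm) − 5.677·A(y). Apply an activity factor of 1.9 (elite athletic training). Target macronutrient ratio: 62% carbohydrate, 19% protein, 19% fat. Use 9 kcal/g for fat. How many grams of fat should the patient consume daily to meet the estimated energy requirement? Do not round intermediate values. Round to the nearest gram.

Harris-Benedict: BMR = 88.362 + 13.397(142) + 4.799(199) − 5.677(36) = 2741.365 kcal/day.
TEE = 2741.365 × 1.9 = 5208.5935 kcal/day.
Fat energy = 19% × 5208.5935 = 989.6328 kcal.
Fat = 989.6328 ÷ 9 kcal/g = 109.9592 g.

110 g/day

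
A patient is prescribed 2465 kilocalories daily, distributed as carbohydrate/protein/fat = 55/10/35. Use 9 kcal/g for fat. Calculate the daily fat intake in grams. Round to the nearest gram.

96 g/day

Fat energy = 35% × 2465 = 862.75 kcal.
At 9 kcal/g: 862.75 ÷ 9 = 95.8611 g.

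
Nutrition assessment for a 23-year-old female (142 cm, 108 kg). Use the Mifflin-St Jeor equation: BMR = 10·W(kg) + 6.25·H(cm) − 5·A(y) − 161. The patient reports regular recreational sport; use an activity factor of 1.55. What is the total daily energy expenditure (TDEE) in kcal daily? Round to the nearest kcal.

Mifflin-St Jeor (female): BMR = 10(108) + 6.25(142) − 5(23) − 161 = 1080 + 887.5 − 115 − 161 = 1691.5 kcal/day.
TEE = BMR × activity factor = 1691.5 × 1.55 = 2621.825 kcal/day.

2622 kcal daily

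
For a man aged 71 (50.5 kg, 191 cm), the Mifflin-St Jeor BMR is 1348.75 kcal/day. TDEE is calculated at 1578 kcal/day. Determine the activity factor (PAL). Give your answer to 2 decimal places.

1.17

Activity factor = TEE ÷ BMR = 1578 ÷ 1348.75 = 1.17.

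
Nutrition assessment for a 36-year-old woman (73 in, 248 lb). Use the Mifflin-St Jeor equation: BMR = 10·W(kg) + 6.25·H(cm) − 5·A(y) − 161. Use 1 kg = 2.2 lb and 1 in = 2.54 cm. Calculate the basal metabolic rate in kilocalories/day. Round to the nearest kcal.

Convert to metric: weight = 248 ÷ 2.2 = 112.7273 kg; height = 73 × 2.54 = 185.42 cm.
Mifflin-St Jeor (female): BMR = 10(112.7273) + 6.25(185.42) − 5(36) − 161 = 1127.2727 + 1158.875 − 180 − 161 = 1945.1477 kcal/day.

1945 kilocalories/day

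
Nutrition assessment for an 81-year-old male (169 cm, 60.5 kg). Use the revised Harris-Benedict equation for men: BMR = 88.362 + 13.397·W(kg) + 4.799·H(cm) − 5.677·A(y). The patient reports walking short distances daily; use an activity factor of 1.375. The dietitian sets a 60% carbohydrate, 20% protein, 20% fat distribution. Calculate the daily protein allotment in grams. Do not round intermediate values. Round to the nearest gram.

86 g/day

Harris-Benedict: BMR = 88.362 + 13.397(60.5) + 4.799(169) − 5.677(81) = 1250.0745 kcal/day.
TEE = 1250.0745 × 1.375 = 1718.8524 kcal/day.
Protein energy = 20% × 1718.8524 = 343.7705 kcal.
Protein = 343.7705 ÷ 4 kcal/g = 85.9426 g.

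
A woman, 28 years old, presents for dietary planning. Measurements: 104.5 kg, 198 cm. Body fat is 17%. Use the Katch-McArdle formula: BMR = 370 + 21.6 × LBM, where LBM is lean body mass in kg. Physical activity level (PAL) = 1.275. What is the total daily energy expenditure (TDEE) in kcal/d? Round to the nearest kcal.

LBM = 104.5 × (1 − 0.17) = 86.735 kg. Katch-McArdle: BMR = 370 + 21.6 × 86.735 = 2243.476 kcal/day.
TEE = BMR × activity factor = 2243.476 × 1.275 = 2860.4319 kcal/day.

2860 kcal/d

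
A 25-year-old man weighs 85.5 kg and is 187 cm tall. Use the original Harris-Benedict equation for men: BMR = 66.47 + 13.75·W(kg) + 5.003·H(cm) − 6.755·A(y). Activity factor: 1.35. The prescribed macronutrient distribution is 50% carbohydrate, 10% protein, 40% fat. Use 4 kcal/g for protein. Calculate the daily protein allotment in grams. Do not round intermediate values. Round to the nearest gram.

Harris-Benedict: BMR = 66.47 + 13.75(85.5) + 5.003(187) − 6.755(25) = 2008.781 kcal/day.
TEE = 2008.781 × 1.35 = 2711.8544 kcal/day.
Protein energy = 10% × 2711.8544 = 271.1854 kcal.
Protein = 271.1854 ÷ 4 kcal/g = 67.7964 g.

68 g/day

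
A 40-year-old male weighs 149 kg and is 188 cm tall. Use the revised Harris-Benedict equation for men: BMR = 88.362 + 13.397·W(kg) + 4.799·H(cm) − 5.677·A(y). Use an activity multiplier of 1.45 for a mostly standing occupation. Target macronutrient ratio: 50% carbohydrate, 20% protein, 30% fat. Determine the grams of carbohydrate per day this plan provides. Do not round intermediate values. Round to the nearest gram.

500 g/day

Harris-Benedict: BMR = 88.362 + 13.397(149) + 4.799(188) − 5.677(40) = 2759.647 kcal/day.
TEE = 2759.647 × 1.45 = 4001.4882 kcal/day.
Carbohydrate energy = 50% × 4001.4882 = 2000.7441 kcal.
Carbohydrate = 2000.7441 ÷ 4 kcal/g = 500.186 g.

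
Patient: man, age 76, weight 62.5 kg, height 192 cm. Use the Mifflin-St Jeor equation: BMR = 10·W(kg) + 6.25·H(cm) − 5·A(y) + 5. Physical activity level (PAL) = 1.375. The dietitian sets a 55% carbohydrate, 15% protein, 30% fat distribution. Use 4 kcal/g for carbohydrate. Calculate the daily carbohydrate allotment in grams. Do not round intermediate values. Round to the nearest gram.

274 g/day

Mifflin-St Jeor (male): BMR = 10(62.5) + 6.25(192) − 5(76) + 5 = 625 + 1200 − 380 + 5 = 1450 kcal/day.
TEE = 1450 × 1.375 = 1993.75 kcal/day.
Carbohydrate energy = 55% × 1993.75 = 1096.5625 kcal.
Carbohydrate = 1096.5625 ÷ 4 kcal/g = 274.1406 g.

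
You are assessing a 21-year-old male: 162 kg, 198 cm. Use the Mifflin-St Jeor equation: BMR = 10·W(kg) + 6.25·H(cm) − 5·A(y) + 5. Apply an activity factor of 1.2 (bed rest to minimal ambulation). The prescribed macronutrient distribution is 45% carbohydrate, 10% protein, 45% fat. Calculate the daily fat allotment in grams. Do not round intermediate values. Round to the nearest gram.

Mifflin-St Jeor (male): BMR = 10(162) + 6.25(198) − 5(21) + 5 = 1620 + 1237.5 − 105 + 5 = 2757.5 kcal/day.
TEE = 2757.5 × 1.2 = 3309 kcal/day.
Fat energy = 45% × 3309 = 1489.05 kcal.
Fat = 1489.05 ÷ 9 kcal/g = 165.45 g.

165 g/day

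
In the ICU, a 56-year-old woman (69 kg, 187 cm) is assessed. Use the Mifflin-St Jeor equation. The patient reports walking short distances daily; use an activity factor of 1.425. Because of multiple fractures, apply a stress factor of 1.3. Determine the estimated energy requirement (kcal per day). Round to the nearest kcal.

Mifflin-St Jeor (female): BMR = 10(69) + 6.25(187) − 5(56) − 161 = 690 + 1168.75 − 280 − 161 = 1417.75 kcal/day.
TEE = BMR × activity factor = 1417.75 × 1.425 = 2020.2938 kcal/day.
Apply stress factor: 2020.2938 × 1.3 = 2626.3819 kcal/day.

2626 kcal per day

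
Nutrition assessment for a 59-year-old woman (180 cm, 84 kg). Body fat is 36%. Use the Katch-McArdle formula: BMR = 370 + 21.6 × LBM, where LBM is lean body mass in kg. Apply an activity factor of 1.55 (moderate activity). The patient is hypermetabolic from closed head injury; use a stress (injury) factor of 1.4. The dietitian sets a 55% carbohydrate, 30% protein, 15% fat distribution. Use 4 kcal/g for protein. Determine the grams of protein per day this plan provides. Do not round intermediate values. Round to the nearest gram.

249 g/day

LBM = 84 × (1 − 0.36) = 53.76 kg. Katch-McArdle: BMR = 370 + 21.6 × 53.76 = 1531.216 kcal/day.
TEE = 1531.216 × 1.55 = 2373.3848 kcal/day.
With stress factor 1.4: 2373.3848 × 1.4 = 3322.7387 kcal/day.
Protein energy = 30% × 3322.7387 = 996.8216 kcal.
Protein = 996.8216 ÷ 4 kcal/g = 249.2054 g.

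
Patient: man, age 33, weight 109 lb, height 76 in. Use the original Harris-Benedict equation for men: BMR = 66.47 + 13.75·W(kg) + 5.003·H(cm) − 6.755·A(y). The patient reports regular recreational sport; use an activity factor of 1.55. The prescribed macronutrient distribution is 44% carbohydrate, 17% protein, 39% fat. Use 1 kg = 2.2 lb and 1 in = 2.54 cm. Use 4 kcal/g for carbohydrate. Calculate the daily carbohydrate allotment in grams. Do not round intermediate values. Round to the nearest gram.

254 g/day

Convert to metric: weight = 109 ÷ 2.2 = 49.5455 kg; height = 76 × 2.54 = 193.04 cm.
Harris-Benedict: BMR = 66.47 + 13.75(49.5455) + 5.003(193.04) − 6.755(33) = 1490.5841 kcal/day.
TEE = 1490.5841 × 1.55 = 2310.4054 kcal/day.
Carbohydrate energy = 44% × 2310.4054 = 1016.5784 kcal.
Carbohydrate = 1016.5784 ÷ 4 kcal/g = 254.1446 g.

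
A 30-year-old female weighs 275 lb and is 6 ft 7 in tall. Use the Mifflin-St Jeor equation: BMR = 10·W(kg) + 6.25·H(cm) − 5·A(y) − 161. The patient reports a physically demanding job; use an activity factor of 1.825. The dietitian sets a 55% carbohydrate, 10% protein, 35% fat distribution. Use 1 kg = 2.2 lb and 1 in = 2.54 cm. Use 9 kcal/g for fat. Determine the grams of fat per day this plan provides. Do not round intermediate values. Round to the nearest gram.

Convert to metric: weight = 275 ÷ 2.2 = 125 kg; height = (6×12 + 7) × 2.54 = 79 × 2.54 = 200.66 cm.
Mifflin-St Jeor (female): BMR = 10(125) + 6.25(200.66) − 5(30) − 161 = 1250 + 1254.125 − 150 − 161 = 2193.125 kcal/day.
TEE = 2193.125 × 1.825 = 4002.4531 kcal/day.
Fat energy = 35% × 4002.4531 = 1400.8586 kcal.
Fat = 1400.8586 ÷ 9 kcal/g = 155.651 g.

156 g/day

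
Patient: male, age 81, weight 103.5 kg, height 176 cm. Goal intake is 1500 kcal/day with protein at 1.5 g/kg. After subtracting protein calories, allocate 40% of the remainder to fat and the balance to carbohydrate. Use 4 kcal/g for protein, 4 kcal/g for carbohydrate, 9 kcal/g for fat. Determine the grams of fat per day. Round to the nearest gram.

39 g/day

Protein = 1.5 × 103.5 = 155.25 g → 155.25 × 4 = 621 kcal.
Non-protein calories = 1500 − 621 = 879 kcal.
Fat: 40% × 879 = 351.6 kcal; carbohydrate: 527.4 kcal.
Fat: 351.6 kcal ÷ 9 kcal/g = 39.0667 g.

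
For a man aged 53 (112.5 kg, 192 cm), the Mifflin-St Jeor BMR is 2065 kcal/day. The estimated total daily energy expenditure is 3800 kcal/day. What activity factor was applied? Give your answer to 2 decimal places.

1.84

Activity factor = TEE ÷ BMR = 3800 ÷ 2065 = 1.84.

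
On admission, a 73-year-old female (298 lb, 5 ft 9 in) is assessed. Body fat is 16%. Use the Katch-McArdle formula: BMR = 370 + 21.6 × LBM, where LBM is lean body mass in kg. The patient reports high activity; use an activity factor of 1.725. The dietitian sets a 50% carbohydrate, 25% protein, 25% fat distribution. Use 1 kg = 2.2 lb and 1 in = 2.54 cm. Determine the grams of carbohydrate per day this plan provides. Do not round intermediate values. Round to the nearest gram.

Convert to metric: weight = 298 ÷ 2.2 = 135.4545 kg; height = (5×12 + 9) × 2.54 = 69 × 2.54 = 175.26 cm.
LBM = 135.4545 × (1 − 0.16) = 113.7818 kg. Katch-McArdle: BMR = 370 + 21.6 × 113.7818 = 2827.6873 kcal/day.
TEE = 2827.6873 × 1.725 = 4877.7605 kcal/day.
Carbohydrate energy = 50% × 4877.7605 = 2438.8803 kcal.
Carbohydrate = 2438.8803 ÷ 4 kcal/g = 609.7201 g.

610 g/day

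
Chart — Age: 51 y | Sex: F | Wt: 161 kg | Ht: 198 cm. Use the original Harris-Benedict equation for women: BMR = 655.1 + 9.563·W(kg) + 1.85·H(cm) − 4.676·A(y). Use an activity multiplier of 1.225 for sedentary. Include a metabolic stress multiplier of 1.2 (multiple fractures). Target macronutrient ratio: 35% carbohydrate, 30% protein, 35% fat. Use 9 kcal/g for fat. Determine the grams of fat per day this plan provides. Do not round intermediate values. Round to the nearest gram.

Harris-Benedict: BMR = 655.1 + 9.563(161) + 1.85(198) − 4.676(51) = 2322.567 kcal/day.
TEE = 2322.567 × 1.225 = 2845.1446 kcal/day.
With stress factor 1.2: 2845.1446 × 1.2 = 3414.1735 kcal/day.
Fat energy = 35% × 3414.1735 = 1194.9607 kcal.
Fat = 1194.9607 ÷ 9 kcal/g = 132.7734 g.

133 g/day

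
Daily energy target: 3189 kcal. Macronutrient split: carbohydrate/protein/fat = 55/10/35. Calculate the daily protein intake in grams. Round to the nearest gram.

Protein energy = 10% × 3189 = 318.9 kcal.
At 4 kcal/g: 318.9 ÷ 4 = 79.725 g.

80 g/day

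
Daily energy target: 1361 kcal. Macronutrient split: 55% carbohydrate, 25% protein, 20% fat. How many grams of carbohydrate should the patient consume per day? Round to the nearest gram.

Carbohydrate energy = 55% × 1361 = 748.55 kcal.
At 4 kcal/g: 748.55 ÷ 4 = 187.1375 g.

187 g/day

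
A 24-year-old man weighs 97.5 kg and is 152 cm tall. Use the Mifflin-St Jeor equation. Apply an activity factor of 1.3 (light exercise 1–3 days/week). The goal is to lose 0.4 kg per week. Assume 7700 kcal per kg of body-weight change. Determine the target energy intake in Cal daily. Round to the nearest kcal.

1913 Cal daily

Mifflin-St Jeor (male): BMR = 10(97.5) + 6.25(152) − 5(24) + 5 = 975 + 950 − 120 + 5 = 1810 kcal/day.
TEE = 1810 × 1.3 = 2353 kcal/day.
Required daily deficit = 0.4 × 7700 ÷ 7 = 440 kcal/day.
Target intake = 2353 − 440 = 1913 kcal/day.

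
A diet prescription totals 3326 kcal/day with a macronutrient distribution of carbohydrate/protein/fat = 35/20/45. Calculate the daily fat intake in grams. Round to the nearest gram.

166 g/day

Fat energy = 45% × 3326 = 1496.7 kcal.
At 9 kcal/g: 1496.7 ÷ 9 = 166.3 g.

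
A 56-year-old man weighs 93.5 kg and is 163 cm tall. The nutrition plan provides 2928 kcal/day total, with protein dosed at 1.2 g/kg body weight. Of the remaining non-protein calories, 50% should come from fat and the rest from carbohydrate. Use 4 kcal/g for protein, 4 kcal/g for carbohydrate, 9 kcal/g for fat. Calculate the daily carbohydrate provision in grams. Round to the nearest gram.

310 g/day

Protein = 1.2 × 93.5 = 112.2 g → 112.2 × 4 = 448.8 kcal.
Non-protein calories = 2928 − 448.8 = 2479.2 kcal.
Fat: 50% × 2479.2 = 1239.6 kcal; carbohydrate: 1239.6 kcal.
Carbohydrate: 1239.6 kcal ÷ 4 kcal/g = 309.9 g.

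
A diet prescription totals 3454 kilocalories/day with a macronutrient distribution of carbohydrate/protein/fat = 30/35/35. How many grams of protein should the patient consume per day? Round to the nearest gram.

302 g/day

Protein energy = 35% × 3454 = 1208.9 kcal.
At 4 kcal/g: 1208.9 ÷ 4 = 302.225 g.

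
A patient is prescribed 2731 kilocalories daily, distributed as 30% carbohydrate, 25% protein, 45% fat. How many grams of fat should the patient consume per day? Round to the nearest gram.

137 g/day

Fat energy = 45% × 2731 = 1228.95 kcal.
At 9 kcal/g: 1228.95 ÷ 9 = 136.55 g.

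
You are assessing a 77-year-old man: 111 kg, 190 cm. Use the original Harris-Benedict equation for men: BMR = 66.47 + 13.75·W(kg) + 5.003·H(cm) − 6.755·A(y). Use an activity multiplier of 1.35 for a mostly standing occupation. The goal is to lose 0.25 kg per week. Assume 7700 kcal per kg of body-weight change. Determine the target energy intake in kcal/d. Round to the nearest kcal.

2456 kcal/d

Harris-Benedict: BMR = 66.47 + 13.75(111) + 5.003(190) − 6.755(77) = 2023.155 kcal/day.
TEE = 2023.155 × 1.35 = 2731.2593 kcal/day.
Required daily deficit = 0.25 × 7700 ÷ 7 = 275 kcal/day.
Target intake = 2731.2593 − 275 = 2456.2593 kcal/day.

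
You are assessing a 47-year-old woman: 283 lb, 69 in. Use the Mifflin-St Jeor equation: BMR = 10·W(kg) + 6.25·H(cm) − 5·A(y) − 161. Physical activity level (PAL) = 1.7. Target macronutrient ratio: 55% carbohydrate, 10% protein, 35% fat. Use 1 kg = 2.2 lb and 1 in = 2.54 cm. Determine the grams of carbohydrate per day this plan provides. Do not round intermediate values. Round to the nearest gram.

Convert to metric: weight = 283 ÷ 2.2 = 128.6364 kg; height = 69 × 2.54 = 175.26 cm.
Mifflin-St Jeor (female): BMR = 10(128.6364) + 6.25(175.26) − 5(47) − 161 = 1286.3636 + 1095.375 − 235 − 161 = 1985.7386 kcal/day.
TEE = 1985.7386 × 1.7 = 3375.7557 kcal/day.
Carbohydrate energy = 55% × 3375.7557 = 1856.6656 kcal.
Carbohydrate = 1856.6656 ÷ 4 kcal/g = 464.1664 g.

464 g/day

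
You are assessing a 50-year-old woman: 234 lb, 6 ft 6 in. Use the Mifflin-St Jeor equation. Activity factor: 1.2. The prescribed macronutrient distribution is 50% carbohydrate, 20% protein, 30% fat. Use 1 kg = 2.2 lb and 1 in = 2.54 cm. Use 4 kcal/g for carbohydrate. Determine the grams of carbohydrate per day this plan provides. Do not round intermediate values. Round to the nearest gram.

284 g/day

Convert to metric: weight = 234 ÷ 2.2 = 106.3636 kg; height = (6×12 + 6) × 2.54 = 78 × 2.54 = 198.12 cm.
Mifflin-St Jeor (female): BMR = 10(106.3636) + 6.25(198.12) − 5(50) − 161 = 1063.6364 + 1238.25 − 250 − 161 = 1890.8864 kcal/day.
TEE = 1890.8864 × 1.2 = 2269.0636 kcal/day.
Carbohydrate energy = 50% × 2269.0636 = 1134.5318 kcal.
Carbohydrate = 1134.5318 ÷ 4 kcal/g = 283.633 g.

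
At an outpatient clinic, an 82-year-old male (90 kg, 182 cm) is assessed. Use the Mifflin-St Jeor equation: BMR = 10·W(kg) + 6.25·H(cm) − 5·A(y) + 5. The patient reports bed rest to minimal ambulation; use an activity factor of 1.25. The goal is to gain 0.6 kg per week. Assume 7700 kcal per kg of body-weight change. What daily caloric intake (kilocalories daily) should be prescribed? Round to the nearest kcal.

2701 kilocalories daily

Mifflin-St Jeor (male): BMR = 10(90) + 6.25(182) − 5(82) + 5 = 900 + 1137.5 − 410 + 5 = 1632.5 kcal/day.
TEE = 1632.5 × 1.25 = 2040.625 kcal/day.
Required daily surplus = 0.6 × 7700 ÷ 7 = 660 kcal/day.
Target intake = 2040.625 + 660 = 2700.625 kcal/day.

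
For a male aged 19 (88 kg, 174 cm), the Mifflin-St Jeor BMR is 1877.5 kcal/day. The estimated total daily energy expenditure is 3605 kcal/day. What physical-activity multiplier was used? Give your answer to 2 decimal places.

1.92

Activity factor = TEE ÷ BMR = 3605 ÷ 1877.5 = 1.92.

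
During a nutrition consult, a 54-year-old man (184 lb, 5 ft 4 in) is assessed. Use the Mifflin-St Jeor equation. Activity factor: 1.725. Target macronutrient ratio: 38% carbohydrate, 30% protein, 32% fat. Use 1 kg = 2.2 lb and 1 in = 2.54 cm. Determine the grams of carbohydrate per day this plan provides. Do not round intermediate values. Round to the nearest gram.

Convert to metric: weight = 184 ÷ 2.2 = 83.6364 kg; height = (5×12 + 4) × 2.54 = 64 × 2.54 = 162.56 cm.
Mifflin-St Jeor (male): BMR = 10(83.6364) + 6.25(162.56) − 5(54) + 5 = 836.3636 + 1016 − 270 + 5 = 1587.3636 kcal/day.
TEE = 1587.3636 × 1.725 = 2738.2023 kcal/day.
Carbohydrate energy = 38% × 2738.2023 = 1040.5169 kcal.
Carbohydrate = 1040.5169 ÷ 4 kcal/g = 260.1292 g.

260 g/day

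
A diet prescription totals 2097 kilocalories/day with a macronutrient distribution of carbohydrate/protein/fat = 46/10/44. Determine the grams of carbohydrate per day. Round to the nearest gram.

Carbohydrate energy = 46% × 2097 = 964.62 kcal.
At 4 kcal/g: 964.62 ÷ 4 = 241.155 g.

241 g/day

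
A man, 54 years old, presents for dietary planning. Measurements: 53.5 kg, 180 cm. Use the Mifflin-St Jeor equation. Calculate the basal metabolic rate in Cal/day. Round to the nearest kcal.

1395 Cal/day

Mifflin-St Jeor (male): BMR = 10(53.5) + 6.25(180) − 5(54) + 5 = 535 + 1125 − 270 + 5 = 1395 kcal/day.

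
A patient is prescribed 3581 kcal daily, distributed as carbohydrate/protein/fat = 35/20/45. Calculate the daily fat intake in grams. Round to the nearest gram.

179 g/day

Fat energy = 45% × 3581 = 1611.45 kcal.
At 9 kcal/g: 1611.45 ÷ 9 = 179.05 g.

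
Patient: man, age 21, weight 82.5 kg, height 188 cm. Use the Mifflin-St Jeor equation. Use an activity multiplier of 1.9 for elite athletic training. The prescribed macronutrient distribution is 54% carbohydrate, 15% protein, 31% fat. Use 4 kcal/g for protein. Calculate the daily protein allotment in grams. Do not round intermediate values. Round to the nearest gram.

Mifflin-St Jeor (male): BMR = 10(82.5) + 6.25(188) − 5(21) + 5 = 825 + 1175 − 105 + 5 = 1900 kcal/day.
TEE = 1900 × 1.9 = 3610 kcal/day.
Protein energy = 15% × 3610 = 541.5 kcal.
Protein = 541.5 ÷ 4 kcal/g = 135.375 g.

135 g/day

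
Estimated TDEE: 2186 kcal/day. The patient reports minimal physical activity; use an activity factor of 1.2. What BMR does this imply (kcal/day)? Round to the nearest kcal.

BMR = TEE ÷ activity factor = 2186 ÷ 1.2 = 1821.6667 kcal/day.

1822 kcal/day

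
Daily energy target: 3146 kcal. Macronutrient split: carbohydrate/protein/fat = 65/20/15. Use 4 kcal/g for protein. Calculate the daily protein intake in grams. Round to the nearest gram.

157 g/day

Protein energy = 20% × 3146 = 629.2 kcal.
At 4 kcal/g: 629.2 ÷ 4 = 157.3 g.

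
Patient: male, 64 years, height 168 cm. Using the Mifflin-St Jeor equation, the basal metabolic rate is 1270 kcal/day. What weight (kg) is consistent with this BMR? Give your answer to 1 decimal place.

1270 = 10·W + 6.25(168) − 5(64) + 5
10·W = 1270 − 735 = 535, so W = 53.5 kg.

53.5 kg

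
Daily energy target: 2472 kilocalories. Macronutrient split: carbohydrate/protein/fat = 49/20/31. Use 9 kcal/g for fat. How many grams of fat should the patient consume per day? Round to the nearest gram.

85 g/day

Fat energy = 31% × 2472 = 766.32 kcal.
At 9 kcal/g: 766.32 ÷ 9 = 85.1467 g.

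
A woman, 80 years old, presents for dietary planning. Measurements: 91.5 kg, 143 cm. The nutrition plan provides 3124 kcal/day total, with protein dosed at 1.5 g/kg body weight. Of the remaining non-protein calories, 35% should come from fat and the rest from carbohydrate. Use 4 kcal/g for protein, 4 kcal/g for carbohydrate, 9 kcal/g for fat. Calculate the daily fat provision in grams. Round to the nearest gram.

Protein = 1.5 × 91.5 = 137.25 g → 137.25 × 4 = 549 kcal.
Non-protein calories = 3124 − 549 = 2575 kcal.
Fat: 35% × 2575 = 901.25 kcal; carbohydrate: 1673.75 kcal.
Fat: 901.25 kcal ÷ 9 kcal/g = 100.1389 g.

100 g/day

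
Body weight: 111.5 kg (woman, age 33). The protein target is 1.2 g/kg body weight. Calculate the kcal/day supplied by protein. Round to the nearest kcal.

535 kcal/day

Protein = 1.2 g/kg × 111.5 kg = 133.8 g/day.
Protein energy = 133.8 g × 4 kcal/g = 535.2 kcal/day.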